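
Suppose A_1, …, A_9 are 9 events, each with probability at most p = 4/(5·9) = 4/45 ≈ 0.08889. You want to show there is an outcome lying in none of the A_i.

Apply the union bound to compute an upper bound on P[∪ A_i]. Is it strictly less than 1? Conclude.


Union bound: P[∪_{i=1}^{9} A_i] ≤ Σ_i P[A_i] ≤ 9·p = 9·(4/45) = 4/5.
Numerically: 4/5 ≈ 0.80000.
Is 4/5 < 1? YES.
Since P[∪ A_i] ≤ 4/5 < 1, the complement has P[∩ A_i^c] ≥ 1 − 4/5 = 1/5 > 0, so some outcome avoids every A_i.

9·p = 4/5 ≈ 0.80000; existence CERTIFIED by the union bound.


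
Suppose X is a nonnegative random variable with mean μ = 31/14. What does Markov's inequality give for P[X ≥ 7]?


μ = E[X] = 31/14, a = 7.
Markov: P[X ≥ 7] ≤ μ/a = (31/14)/7 = 31/98.
Numerically: ≈ 0.3163.
(Since a = 7 > μ = 2.2143, the bound 31/98 is < 1 and informative.)

P[X ≥ 7] ≤ 31/98 ≈ 0.3163.


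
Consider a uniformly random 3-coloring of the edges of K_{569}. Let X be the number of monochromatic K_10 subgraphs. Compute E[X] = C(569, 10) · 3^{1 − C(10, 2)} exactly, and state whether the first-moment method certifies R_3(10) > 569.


E[X] = C(569, 10) · 3^{1 − 45} = 905357721286137524328 · 3^{−44} = 905357721286137524328/984770902183611232881.
As a reduced fraction: E[X] = 100595302365126391592/109418989131512359209 ≈ 0.9193587.
Is E[X] < 1? YES.
Since E[X] < 1, there exists a 3-coloring of K_{569} with no monochromatic K_10; hence R_3(10) > 569.

E[X] = 100595302365126391592/109418989131512359209 ≈ 0.9193587; E[X] < 1, so R_3(10) > 569.


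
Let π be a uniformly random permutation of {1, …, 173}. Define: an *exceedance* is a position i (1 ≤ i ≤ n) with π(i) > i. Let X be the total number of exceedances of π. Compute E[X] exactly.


Write X = Σ_{i=1}^{173} X_i, where X_i = 1_{π(i) > i}.
For each fixed i, π(i) is uniform over {1, …, 173} (marginal of a uniform permutation), so P[π(i) > i] = (n − i)/n. Summing: Σ_{i=1}^{173} (n − i)/n = (0 + 1 + … + 172)/173 = 173(173 − 1)/(2·173) = (173 − 1)/2.
Hence E[X] = Σ_{i=1}^{173} (173 − i)/173 = 86 ≈ 86.000.

E[X] = 86 = 86.000.


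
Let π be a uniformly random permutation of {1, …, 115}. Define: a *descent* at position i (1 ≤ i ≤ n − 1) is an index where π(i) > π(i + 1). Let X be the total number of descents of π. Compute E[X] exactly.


Write X = Σ X_I over i = 1, …, 114, with X_I the indicator of one descent.
There are 114 indicators.
For each fixed i, the pair (π(i), π(i+1)) is a uniformly random ordered pair of distinct values from {1, …, 115}; by symmetry P[π(i) > π(i+1)] = 1/2.
By linearity: E[X] = 114 · (1/2) = (115 − 1) · (1/2) = 57 ≈ 57.00000.

E[X] = 57 = 57.00000.


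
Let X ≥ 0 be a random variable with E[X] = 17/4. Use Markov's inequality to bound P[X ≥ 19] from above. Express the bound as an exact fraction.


μ = E[X] = 17/4, a = 19.
Markov: P[X ≥ 19] ≤ μ/a = (17/4)/19 = 17/76.
Numerically: ≈ 0.224.
(Since a = 19 > μ = 4.250, the bound 17/76 is < 1 and informative.)

P[X ≥ 19] ≤ 17/76 ≈ 0.224.


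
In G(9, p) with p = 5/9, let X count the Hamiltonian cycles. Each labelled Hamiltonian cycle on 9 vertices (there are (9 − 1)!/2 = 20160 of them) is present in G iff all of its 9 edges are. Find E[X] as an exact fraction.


K_9 has (9 − 1)!/2 = 20160 labelled Hamiltonian cycles.
For each such Hamiltonian cycle H, let X_H = 1 if all 9 edges of H are present in G. Then P[X_H = 1] = p^{9} = (5/9)^{9} = 1953125/387420489.
Summing the indicators: E[X] = Σ_H E[X_H] = 20160 · p^{9} = 20160 · 1953125/387420489 = 4375000000/43046721.
Numerically: E[X] ≈ 101.634.

E[X] = 20160 · (5/9)^{9} = 4375000000/43046721 ≈ 101.634.


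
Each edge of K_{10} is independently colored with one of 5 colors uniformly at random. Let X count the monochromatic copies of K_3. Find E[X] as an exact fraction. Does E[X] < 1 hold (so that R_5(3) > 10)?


E[X] = C(10, 3) · 5^{1 − 3} = 120 · 5^{−2} = 120/25.
As a reduced fraction: E[X] = 24/5 ≈ 4.800000.
Is E[X] < 1? NO.
Since E[X] ≥ 1, the first-moment bound is inconclusive at n = 10; it does NOT by itself certify R_5(3) > 10.

E[X] = 24/5 ≈ 4.800000; E[X] ≥ 1; first-moment method inconclusive here.


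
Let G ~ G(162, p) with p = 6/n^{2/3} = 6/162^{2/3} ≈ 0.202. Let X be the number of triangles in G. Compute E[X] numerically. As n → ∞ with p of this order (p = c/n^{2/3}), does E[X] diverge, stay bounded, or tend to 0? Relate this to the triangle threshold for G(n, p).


Number of potential triangles: C(162, 3) = 695520.
Each occurs with probability p³ ≈ (0.202)³ ≈ 8.23045e-03.
By linearity: E[X] = C(162, 3)·p³ ≈ 695520 · 8.23045e-03 ≈ 5724.444.
Since α = 2/3 < 1, p = c/n^{2/3} ≫ 1/n is above the triangle threshold p ~ 1/n. Asymptotically E[X] ~ (c³/6)·n^{3(1−α)} = (6³/6)·n^{1} → ∞; triangles are abundant w.h.p.

E[X] ≈ 5724.444; in regime p = Θ(1/n^{2/3}) E[X] diverges (above the triangle threshold p ~ 1/n).


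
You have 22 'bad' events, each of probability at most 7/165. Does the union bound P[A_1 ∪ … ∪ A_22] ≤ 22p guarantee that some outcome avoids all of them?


Union bound: P[∪_{i=1}^{22} A_i] ≤ Σ_i P[A_i] ≤ 22·p = 22·(7/165) = 14/15.
Numerically: 14/15 ≈ 0.933.
Is 14/15 < 1? YES.
Since P[∪ A_i] ≤ 14/15 < 1, the complement has P[∩ A_i^c] ≥ 1 − 14/15 = 1/15 > 0, so some outcome avoids every A_i.

22·p = 14/15 ≈ 0.933; existence CERTIFIED by the union bound.


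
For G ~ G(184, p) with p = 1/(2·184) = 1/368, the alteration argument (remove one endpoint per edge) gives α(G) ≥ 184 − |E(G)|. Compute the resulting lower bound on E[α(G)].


E[|E(G)|] = C(184, 2)·p = 16836 · (1/368) = 183/4.
E[α(G)] ≥ n − E[|E(G)|] = 184 − 183/4 = 553/4.
Numerically: ≈ 138.2500.
(This is only a lower bound; the true E[α(G)] may be larger.)

E[α(G)] ≥ 553/4 ≈ 138.2500.


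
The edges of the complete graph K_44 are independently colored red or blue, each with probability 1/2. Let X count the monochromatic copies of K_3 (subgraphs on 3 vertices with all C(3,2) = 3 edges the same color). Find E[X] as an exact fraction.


Let X = Σ_S X_S over the C(44, 3) = 13244 subsets S of size 3, where X_S = 1 if the K_3 on S is monochromatic.
For a fixed S, the K_3 on S has C(3, 2) = 3 edges. P[all 3 edges red] = (1/2)^3, and likewise for blue, so P[monochromatic] = 2·(1/2)^3 = 2^{1 − 3} = 1/4.
By linearity: E[X] = C(44, 3) · 2^{1 − 3} = 13244 · 1/4 = 3311.
Numerically: E[X] ≈ 3311.000000.

E[X] = C(44,3)·2^(1−C(3,2)) = 3311 ≈ 3311.000000.


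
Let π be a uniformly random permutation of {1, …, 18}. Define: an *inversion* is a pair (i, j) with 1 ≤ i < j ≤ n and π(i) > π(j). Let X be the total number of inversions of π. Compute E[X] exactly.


Write X = Σ X_I over the C(18, 2) = 153 pairs i < j, with X_I the indicator of one inversion.
There are 153 indicators.
For each fixed pair i < j, the values π(i) and π(j) are two distinct elements of {1, …, 18} in uniformly random order; by symmetry P[π(i) > π(j)] = 1/2.
By linearity: E[X] = 153 · (1/2) = C(18, 2) · (1/2) = 153/2 = 153/2 ≈ 76.50000.

E[X] = 153/2 = 76.50000.


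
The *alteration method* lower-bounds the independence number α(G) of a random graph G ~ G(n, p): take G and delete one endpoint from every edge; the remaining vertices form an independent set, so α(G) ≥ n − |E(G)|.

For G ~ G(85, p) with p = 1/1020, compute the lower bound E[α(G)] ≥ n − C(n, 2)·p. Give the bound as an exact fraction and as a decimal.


E[|E(G)|] = C(85, 2)·p = 3570 · (1/1020) = 7/2.
E[α(G)] ≥ n − E[|E(G)|] = 85 − 7/2 = 163/2.
Numerically: ≈ 81.500.
(This is only a lower bound; the true E[α(G)] may be larger.)

E[α(G)] ≥ 163/2 ≈ 81.500.


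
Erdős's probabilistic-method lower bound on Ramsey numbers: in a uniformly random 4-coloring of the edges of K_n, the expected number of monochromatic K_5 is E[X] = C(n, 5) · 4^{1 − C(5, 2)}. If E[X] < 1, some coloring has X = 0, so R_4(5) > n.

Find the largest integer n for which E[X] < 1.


We need C(n, 5) · 4^{1 − 10} < 1, i.e. C(n, 5) < 4^{10 − 1} = 262144.
Check values of n near the boundary:
  n = 29: C(29, 5) = 118755; 118755 < 262144? YES
  n = 30: C(30, 5) = 142506; 142506 < 262144? YES
  n = 31: C(31, 5) = 169911; 169911 < 262144? YES
  n = 32: C(32, 5) = 201376; 201376 < 262144? YES
  n = 33: C(33, 5) = 237336; 237336 < 262144? YES
  n = 34: C(34, 5) = 278256; 278256 < 262144? NO
The largest n with C(n, 5) < 262144 is n = 33 (where E[X] = 29667/32768 ≈ 0.905). Hence R_4(5) > 33, i.e. R_4(5) ≥ 34.

Largest n = 33; hence R_4(5) > 33.


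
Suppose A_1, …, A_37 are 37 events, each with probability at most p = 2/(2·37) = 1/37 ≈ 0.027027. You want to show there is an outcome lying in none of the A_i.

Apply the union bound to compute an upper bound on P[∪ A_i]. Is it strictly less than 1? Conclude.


Union bound: P[∪_{i=1}^{37} A_i] ≤ Σ_i P[A_i] ≤ 37·p = 37·(1/37) = 1.
Numerically: 1 ≈ 1.000000.
Is 1 < 1? NO.
Since the bound 1 is ≥ 1, the union bound is uninformative here; it does NOT by itself certify existence.

37·p = 1 ≈ 1.000000; existence NOT certified by the union bound.


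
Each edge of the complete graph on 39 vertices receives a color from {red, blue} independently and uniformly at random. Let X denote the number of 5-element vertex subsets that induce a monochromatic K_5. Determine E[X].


Let X = Σ_S X_S over the C(39, 5) = 575757 subsets S of size 5, where X_S = 1 if the K_5 on S is monochromatic.
For a fixed S, the K_5 on S has C(5, 2) = 10 edges. P[all 10 edges red] = (1/2)^10, and likewise for blue, so P[monochromatic] = 2·(1/2)^10 = 2^{1 − 10} = 1/512.
By linearity: E[X] = C(39, 5) · 2^{1 − 10} = 575757 · 1/512 = 575757/512.
Numerically: E[X] ≈ 1124.525.

E[X] = C(39,5)·2^(1−C(5,2)) = 575757/512 ≈ 1124.525.


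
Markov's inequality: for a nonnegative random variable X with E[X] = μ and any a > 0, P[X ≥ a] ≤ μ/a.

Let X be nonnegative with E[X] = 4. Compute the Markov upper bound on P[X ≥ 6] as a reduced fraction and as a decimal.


μ = E[X] = 4, a = 6.
Markov: P[X ≥ 6] ≤ μ/a = (4)/6 = 2/3.
Numerically: ≈ 0.666667.
(Since a = 6 > μ = 4.000000, the bound 2/3 is < 1 and informative.)

P[X ≥ 6] ≤ 2/3 ≈ 0.666667.


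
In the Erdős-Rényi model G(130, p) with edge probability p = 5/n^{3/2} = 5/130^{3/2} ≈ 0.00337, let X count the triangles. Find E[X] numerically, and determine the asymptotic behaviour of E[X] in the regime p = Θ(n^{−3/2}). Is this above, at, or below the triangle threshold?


Number of potential triangles: C(130, 3) = 357760.
Each occurs with probability p³ ≈ (0.00337)³ ≈ 3.83853e-08.
By linearity: E[X] = C(130, 3)·p³ ≈ 357760 · 3.83853e-08 ≈ 0.014.
Since α = 3/2 > 1, p = c/n^{3/2} = o(1/n) is below the triangle threshold p ~ 1/n. Asymptotically E[X] ~ (c³/6)·n^{3(1−α)} = (5³/6)·n^{-1.5} → 0, so by Markov's inequality G has no triangles w.h.p.

E[X] ≈ 0.014; in regime p = Θ(1/n^{3/2}) E[X] tends to 0 (below the triangle threshold p ~ 1/n).


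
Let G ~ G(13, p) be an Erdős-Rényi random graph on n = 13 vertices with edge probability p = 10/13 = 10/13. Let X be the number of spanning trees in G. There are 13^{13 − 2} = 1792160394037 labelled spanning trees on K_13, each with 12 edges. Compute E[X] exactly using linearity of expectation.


K_13 has 13^{13 − 2} = 1792160394037 labelled spanning trees.
For each such spanning tree H, let X_H = 1 if all 12 edges of H are present in G. Then P[X_H = 1] = p^{12} = (10/13)^{12} = 1000000000000/23298085122481.
By linearity of expectation: E[X] = Σ_H E[X_H] = 1792160394037 · p^{12} = 1792160394037 · 1000000000000/23298085122481 = 1000000000000/13.
Numerically: E[X] ≈ 7.6923e+10.

E[X] = 1792160394037 · (10/13)^{12} = 1000000000000/13 ≈ 7.6923e+10.


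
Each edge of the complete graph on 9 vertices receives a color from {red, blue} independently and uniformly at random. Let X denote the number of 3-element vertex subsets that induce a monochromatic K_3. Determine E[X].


Let X = Σ_S X_S over the C(9, 3) = 84 subsets S of size 3, where X_S = 1 if the K_3 on S is monochromatic.
For a fixed S, the K_3 on S has C(3, 2) = 3 edges. P[all 3 edges red] = (1/2)^3, and likewise for blue, so P[monochromatic] = 2·(1/2)^3 = 2^{1 − 3} = 1/4.
Summing: E[X] = C(9, 3) · 2^{1 − 3} = 84 · 1/4 = 21.
Numerically: E[X] ≈ 21.000000.

E[X] = C(9,3)·2^(1−C(3,2)) = 21 ≈ 21.000000.


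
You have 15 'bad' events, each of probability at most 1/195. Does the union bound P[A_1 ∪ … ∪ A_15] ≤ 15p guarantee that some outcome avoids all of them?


Union bound: P[∪_{i=1}^{15} A_i] ≤ Σ_i P[A_i] ≤ 15·p = 15·(1/195) = 1/13.
Numerically: 1/13 ≈ 0.0769.
Is 1/13 < 1? YES.
Since P[∪ A_i] ≤ 1/13 < 1, the complement has P[∩ A_i^c] ≥ 1 − 1/13 = 12/13 > 0, so some outcome avoids every A_i.

15·p = 1/13 ≈ 0.0769; existence CERTIFIED by the union bound.


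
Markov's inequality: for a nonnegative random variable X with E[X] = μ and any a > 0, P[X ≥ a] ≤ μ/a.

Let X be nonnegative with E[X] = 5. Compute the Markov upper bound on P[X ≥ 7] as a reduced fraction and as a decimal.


μ = E[X] = 5, a = 7.
Markov: P[X ≥ 7] ≤ μ/a = (5)/7 = 5/7.
Numerically: ≈ 0.7143.
(Since a = 7 > μ = 5.0000, the bound 5/7 is < 1 and informative.)

P[X ≥ 7] ≤ 5/7 ≈ 0.7143.


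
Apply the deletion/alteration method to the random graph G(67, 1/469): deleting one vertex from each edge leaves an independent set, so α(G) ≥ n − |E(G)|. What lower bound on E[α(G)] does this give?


E[|E(G)|] = C(67, 2)·p = 2211 · (1/469) = 33/7.
E[α(G)] ≥ n − E[|E(G)|] = 67 − 33/7 = 436/7.
Numerically: ≈ 62.28571.
(This is only a lower bound; the true E[α(G)] may be larger.)

E[α(G)] ≥ 436/7 ≈ 62.28571.


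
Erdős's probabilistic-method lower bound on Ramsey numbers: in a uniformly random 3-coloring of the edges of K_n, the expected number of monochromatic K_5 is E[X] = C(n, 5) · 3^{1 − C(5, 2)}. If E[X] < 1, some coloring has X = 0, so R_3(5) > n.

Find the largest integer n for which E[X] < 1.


We need C(n, 5) · 3^{1 − 10} < 1, i.e. C(n, 5) < 3^{10 − 1} = 19683.
Check values of n near the boundary:
  n = 17: C(17, 5) = 6188; 6188 < 19683? YES
  n = 18: C(18, 5) = 8568; 8568 < 19683? YES
  n = 19: C(19, 5) = 11628; 11628 < 19683? YES
  n = 20: C(20, 5) = 15504; 15504 < 19683? YES
  n = 21: C(21, 5) = 20349; 20349 < 19683? NO
  n = 22: C(22, 5) = 26334; 26334 < 19683? NO
  n = 23: C(23, 5) = 33649; 33649 < 19683? NO
The largest n with C(n, 5) < 19683 is n = 20 (where E[X] = 5168/6561 ≈ 0.787685). Hence R_3(5) > 20, i.e. R_3(5) ≥ 21.

Largest n = 20; hence R_3(5) > 20.


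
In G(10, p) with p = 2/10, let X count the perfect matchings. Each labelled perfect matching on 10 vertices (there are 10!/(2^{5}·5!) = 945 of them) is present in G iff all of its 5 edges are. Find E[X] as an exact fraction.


K_10 has 10!/(2^{5}·5!) = 945 labelled perfect matchings.
For each such perfect matching H, let X_H = 1 if all 5 edges of H are present in G. Then P[X_H = 1] = p^{5} = (1/5)^{5} = 1/3125.
Summing the indicators: E[X] = Σ_H E[X_H] = 945 · p^{5} = 945 · 1/3125 = 189/625.
Numerically: E[X] ≈ 0.302.

E[X] = 945 · (1/5)^{5} = 189/625 ≈ 0.302.


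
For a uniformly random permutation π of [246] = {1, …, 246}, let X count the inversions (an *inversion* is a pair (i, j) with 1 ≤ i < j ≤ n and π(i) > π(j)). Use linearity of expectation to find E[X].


Write X = Σ X_I over the C(246, 2) = 30135 pairs i < j, with X_I the indicator of one inversion.
There are 30135 indicators.
For each fixed pair i < j, the values π(i) and π(j) are two distinct elements of {1, …, 246} in uniformly random order; by symmetry P[π(i) > π(j)] = 1/2.
By linearity: E[X] = 30135 · (1/2) = C(246, 2) · (1/2) = 30135/2 = 30135/2 ≈ 15067.500000.

E[X] = 30135/2 = 15067.500000.


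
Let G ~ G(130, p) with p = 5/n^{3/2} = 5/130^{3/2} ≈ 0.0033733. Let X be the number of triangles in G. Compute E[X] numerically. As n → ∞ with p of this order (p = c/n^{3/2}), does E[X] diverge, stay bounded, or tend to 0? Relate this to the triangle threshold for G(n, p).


Number of potential triangles: C(130, 3) = 357760.
Each occurs with probability p³ ≈ (0.0033733)³ ≈ 3.8385299e-08.
By linearity: E[X] = C(130, 3)·p³ ≈ 357760 · 3.8385299e-08 ≈ 0.01373.
Since α = 3/2 > 1, p = c/n^{3/2} = o(1/n) is below the triangle threshold p ~ 1/n. Asymptotically E[X] ~ (c³/6)·n^{3(1−α)} = (5³/6)·n^{-1.5} → 0, so by Markov's inequality G has no triangles w.h.p.

E[X] ≈ 0.01373; in regime p = Θ(1/n^{3/2}) E[X] tends to 0 (below the triangle threshold p ~ 1/n).


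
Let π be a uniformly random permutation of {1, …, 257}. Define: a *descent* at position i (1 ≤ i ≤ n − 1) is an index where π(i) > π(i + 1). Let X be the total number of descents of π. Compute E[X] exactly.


Write X = Σ X_I over i = 1, …, 256, with X_I the indicator of one descent.
There are 256 indicators.
For each fixed i, the pair (π(i), π(i+1)) is a uniformly random ordered pair of distinct values from {1, …, 257}; by symmetry P[π(i) > π(i+1)] = 1/2.
By linearity: E[X] = 256 · (1/2) = (257 − 1) · (1/2) = 128 ≈ 128.00000.

E[X] = 128 = 128.00000.


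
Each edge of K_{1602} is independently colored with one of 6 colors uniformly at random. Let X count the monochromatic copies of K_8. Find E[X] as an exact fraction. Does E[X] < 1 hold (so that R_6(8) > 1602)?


E[X] = C(1602, 8) · 6^{1 − 28} = 1057248389245018627800 · 6^{−27} = 1057248389245018627800/1023490369077469249536.
As a reduced fraction: E[X] = 14684005406180814275/14215144014964850688 ≈ 1.0330.
Is E[X] < 1? NO.
Since E[X] ≥ 1, the first-moment bound is inconclusive at n = 1602; it does NOT by itself certify R_6(8) > 1602.

E[X] = 14684005406180814275/14215144014964850688 ≈ 1.0330; E[X] ≥ 1; first-moment method inconclusive here.


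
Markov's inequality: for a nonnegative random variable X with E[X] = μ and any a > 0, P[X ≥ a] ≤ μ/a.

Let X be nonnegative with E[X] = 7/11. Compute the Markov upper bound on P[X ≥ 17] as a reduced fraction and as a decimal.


μ = E[X] = 7/11, a = 17.
Markov: P[X ≥ 17] ≤ μ/a = (7/11)/17 = 7/187.
Numerically: ≈ 0.03743.
(Since a = 17 > μ = 0.63636, the bound 7/187 is < 1 and informative.)

P[X ≥ 17] ≤ 7/187 ≈ 0.03743.


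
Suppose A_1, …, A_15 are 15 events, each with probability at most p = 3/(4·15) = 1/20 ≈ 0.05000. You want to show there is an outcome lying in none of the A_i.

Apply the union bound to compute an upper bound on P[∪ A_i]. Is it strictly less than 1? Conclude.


Union bound: P[∪_{i=1}^{15} A_i] ≤ Σ_i P[A_i] ≤ 15·p = 15·(1/20) = 3/4.
Numerically: 3/4 ≈ 0.75000.
Is 3/4 < 1? YES.
Since P[∪ A_i] ≤ 3/4 < 1, the complement has P[∩ A_i^c] ≥ 1 − 3/4 = 1/4 > 0, so some outcome avoids every A_i.

15·p = 3/4 ≈ 0.75000; existence CERTIFIED by the union bound.


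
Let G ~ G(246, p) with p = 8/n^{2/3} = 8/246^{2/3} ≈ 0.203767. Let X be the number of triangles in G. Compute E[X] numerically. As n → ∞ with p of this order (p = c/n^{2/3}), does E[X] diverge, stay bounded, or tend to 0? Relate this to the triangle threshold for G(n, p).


Number of potential triangles: C(246, 3) = 2450980.
Each occurs with probability p³ ≈ (0.203767)³ ≈ 8.46057241e-03.
By linearity: E[X] = C(246, 3)·p³ ≈ 2450980 · 8.46057241e-03 ≈ 20736.693767.
Since α = 2/3 < 1, p = c/n^{2/3} ≫ 1/n is above the triangle threshold p ~ 1/n. Asymptotically E[X] ~ (c³/6)·n^{3(1−α)} = (8³/6)·n^{1} → ∞; triangles are abundant w.h.p.

E[X] ≈ 20736.693767; in regime p = Θ(1/n^{2/3}) E[X] diverges (above the triangle threshold p ~ 1/n).


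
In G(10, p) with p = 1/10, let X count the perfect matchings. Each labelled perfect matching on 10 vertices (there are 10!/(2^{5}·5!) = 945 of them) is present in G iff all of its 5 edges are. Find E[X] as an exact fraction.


K_10 has 10!/(2^{5}·5!) = 945 labelled perfect matchings.
For each such perfect matching H, let X_H = 1 if all 5 edges of H are present in G. Then P[X_H = 1] = p^{5} = (1/10)^{5} = 1/100000.
By linearity of expectation: E[X] = Σ_H E[X_H] = 945 · p^{5} = 945 · 1/100000 = 189/20000.
Numerically: E[X] ≈ 0.00945.

E[X] = 945 · (1/10)^{5} = 189/20000 ≈ 0.00945.


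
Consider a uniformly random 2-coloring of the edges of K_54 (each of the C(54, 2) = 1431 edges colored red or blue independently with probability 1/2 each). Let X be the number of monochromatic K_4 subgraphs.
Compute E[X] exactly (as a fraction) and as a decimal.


Let X = Σ_S X_S over the C(54, 4) = 316251 subsets S of size 4, where X_S = 1 if the K_4 on S is monochromatic.
For a fixed S, the K_4 on S has C(4, 2) = 6 edges. P[all 6 edges red] = (1/2)^6, and likewise for blue, so P[monochromatic] = 2·(1/2)^6 = 2^{1 − 6} = 1/32.
Summing: E[X] = C(54, 4) · 2^{1 − 6} = 316251 · 1/32 = 316251/32.
Numerically: E[X] ≈ 9882.844.

E[X] = C(54,4)·2^(1−C(4,2)) = 316251/32 ≈ 9882.844.


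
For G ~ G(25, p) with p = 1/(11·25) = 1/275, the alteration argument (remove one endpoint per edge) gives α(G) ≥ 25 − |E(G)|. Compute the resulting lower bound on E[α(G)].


E[|E(G)|] = C(25, 2)·p = 300 · (1/275) = 12/11.
E[α(G)] ≥ n − E[|E(G)|] = 25 − 12/11 = 263/11.
Numerically: ≈ 23.909.
(This is only a lower bound; the true E[α(G)] may be larger.)

E[α(G)] ≥ 263/11 ≈ 23.909.


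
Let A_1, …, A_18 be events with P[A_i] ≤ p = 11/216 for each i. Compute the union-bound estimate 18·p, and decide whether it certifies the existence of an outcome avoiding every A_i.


Union bound: P[∪_{i=1}^{18} A_i] ≤ Σ_i P[A_i] ≤ 18·p = 18·(11/216) = 11/12.
Numerically: 11/12 ≈ 0.9167.
Is 11/12 < 1? YES.
Since P[∪ A_i] ≤ 11/12 < 1, the complement has P[∩ A_i^c] ≥ 1 − 11/12 = 1/12 > 0, so some outcome avoids every A_i.

18·p = 11/12 ≈ 0.9167; existence CERTIFIED by the union bound.


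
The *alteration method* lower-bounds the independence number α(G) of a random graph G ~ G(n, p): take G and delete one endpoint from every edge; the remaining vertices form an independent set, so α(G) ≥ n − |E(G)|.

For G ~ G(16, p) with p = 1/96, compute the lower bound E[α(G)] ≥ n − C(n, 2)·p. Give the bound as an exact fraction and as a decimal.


E[|E(G)|] = C(16, 2)·p = 120 · (1/96) = 5/4.
E[α(G)] ≥ n − E[|E(G)|] = 16 − 5/4 = 59/4.
Numerically: ≈ 14.75000.
(This is only a lower bound; the true E[α(G)] may be larger.)

E[α(G)] ≥ 59/4 ≈ 14.75000.


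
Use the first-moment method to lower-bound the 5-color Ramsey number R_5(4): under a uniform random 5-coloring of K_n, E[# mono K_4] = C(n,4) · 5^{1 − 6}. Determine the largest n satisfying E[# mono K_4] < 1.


We need C(n, 4) · 5^{1 − 6} < 1, i.e. C(n, 4) < 5^{6 − 1} = 3125.
Check values of n near the boundary:
  n = 12: C(12, 4) = 495; 495 < 3125? YES
  n = 13: C(13, 4) = 715; 715 < 3125? YES
  n = 14: C(14, 4) = 1001; 1001 < 3125? YES
  n = 15: C(15, 4) = 1365; 1365 < 3125? YES
  n = 16: C(16, 4) = 1820; 1820 < 3125? YES
  n = 17: C(17, 4) = 2380; 2380 < 3125? YES
  n = 18: C(18, 4) = 3060; 3060 < 3125? YES
  n = 19: C(19, 4) = 3876; 3876 < 3125? NO
  n = 20: C(20, 4) = 4845; 4845 < 3125? NO
  n = 21: C(21, 4) = 5985; 5985 < 3125? NO
The largest n with C(n, 4) < 3125 is n = 18 (where E[X] = 612/625 ≈ 0.979200). Hence R_5(4) > 18, i.e. R_5(4) ≥ 19.

Largest n = 18; hence R_5(4) > 18.


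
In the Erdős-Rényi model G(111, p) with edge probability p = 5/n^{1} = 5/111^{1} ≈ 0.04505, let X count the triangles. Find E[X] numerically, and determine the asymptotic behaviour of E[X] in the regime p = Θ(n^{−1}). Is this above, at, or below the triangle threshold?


Number of potential triangles: C(111, 3) = 221815.
Each occurs with probability p³ ≈ (0.04505)³ ≈ 9.139892e-05.
By linearity: E[X] = C(111, 3)·p³ ≈ 221815 · 9.139892e-05 ≈ 20.2737.
Here α = 1, so p = 5/n is exactly at the triangle threshold p ~ 1/n. Asymptotically E[X] → c³/6 = 5³/6 = 125/6 ≈ 20.8333, a bounded constant. In this regime the triangle count is asymptotically Poisson(c³/6).

E[X] ≈ 20.2737; in regime p = Θ(1/n^{1}) E[X] stays bounded (at the triangle threshold p ~ 1/n).


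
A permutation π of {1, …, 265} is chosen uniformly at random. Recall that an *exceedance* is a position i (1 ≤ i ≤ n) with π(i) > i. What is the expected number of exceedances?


Write X = Σ_{i=1}^{265} X_i, where X_i = 1_{π(i) > i}.
For each fixed i, π(i) is uniform over {1, …, 265} (marginal of a uniform permutation), so P[π(i) > i] = (n − i)/n. Summing: Σ_{i=1}^{265} (n − i)/n = (0 + 1 + … + 264)/265 = 265(265 − 1)/(2·265) = (265 − 1)/2.
Hence E[X] = Σ_{i=1}^{265} (265 − i)/265 = 132 ≈ 132.00000.

E[X] = 132 = 132.00000.


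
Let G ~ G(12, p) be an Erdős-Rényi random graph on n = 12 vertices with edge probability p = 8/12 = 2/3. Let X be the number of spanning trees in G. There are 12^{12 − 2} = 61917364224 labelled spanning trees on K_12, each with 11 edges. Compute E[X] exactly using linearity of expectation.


K_12 has 12^{12 − 2} = 61917364224 labelled spanning trees.
For each such spanning tree H, let X_H = 1 if all 11 edges of H are present in G. Then P[X_H = 1] = p^{11} = (2/3)^{11} = 2048/177147.
By linearity of expectation: E[X] = Σ_H E[X_H] = 61917364224 · p^{11} = 61917364224 · 2048/177147 = 2147483648/3.
Numerically: E[X] ≈ 7.15828e+08.

E[X] = 61917364224 · (2/3)^{11} = 2147483648/3 ≈ 7.15828e+08.


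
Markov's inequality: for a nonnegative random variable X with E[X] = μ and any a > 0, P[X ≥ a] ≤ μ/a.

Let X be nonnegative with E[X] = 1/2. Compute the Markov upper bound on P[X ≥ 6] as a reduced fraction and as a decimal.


μ = E[X] = 1/2, a = 6.
Markov: P[X ≥ 6] ≤ μ/a = (1/2)/6 = 1/12.
Numerically: ≈ 0.083.
(Since a = 6 > μ = 0.500, the bound 1/12 is < 1 and informative.)

P[X ≥ 6] ≤ 1/12 ≈ 0.083.


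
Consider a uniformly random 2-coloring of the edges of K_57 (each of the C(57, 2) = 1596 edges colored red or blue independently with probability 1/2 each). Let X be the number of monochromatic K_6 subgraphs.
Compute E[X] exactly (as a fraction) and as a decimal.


Let X = Σ_S X_S over the C(57, 6) = 36288252 subsets S of size 6, where X_S = 1 if the K_6 on S is monochromatic.
For a fixed S, the K_6 on S has C(6, 2) = 15 edges. P[all 15 edges red] = (1/2)^15, and likewise for blue, so P[monochromatic] = 2·(1/2)^15 = 2^{1 − 15} = 1/16384.
By linearity: E[X] = C(57, 6) · 2^{1 − 15} = 36288252 · 1/16384 = 9072063/4096.
Numerically: E[X] ≈ 2214.859131.

E[X] = C(57,6)·2^(1−C(6,2)) = 9072063/4096 ≈ 2214.859131.


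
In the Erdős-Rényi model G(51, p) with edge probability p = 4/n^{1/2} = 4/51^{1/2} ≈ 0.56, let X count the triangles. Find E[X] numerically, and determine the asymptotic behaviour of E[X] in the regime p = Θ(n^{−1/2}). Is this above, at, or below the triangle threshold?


Number of potential triangles: C(51, 3) = 20825.
Each occurs with probability p³ ≈ (0.56)³ ≈ 1.75721e-01.
By linearity: E[X] = C(51, 3)·p³ ≈ 20825 · 1.75721e-01 ≈ 3659.399.
Since α = 1/2 < 1, p = c/n^{1/2} ≫ 1/n is above the triangle threshold p ~ 1/n. Asymptotically E[X] ~ (c³/6)·n^{3(1−α)} = (4³/6)·n^{1.5} → ∞; triangles are abundant w.h.p.

E[X] ≈ 3659.399; in regime p = Θ(1/n^{1/2}) E[X] diverges (above the triangle threshold p ~ 1/n).


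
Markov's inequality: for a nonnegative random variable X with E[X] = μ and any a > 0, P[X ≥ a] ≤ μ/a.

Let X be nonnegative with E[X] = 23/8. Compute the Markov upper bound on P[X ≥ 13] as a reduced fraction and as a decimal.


μ = E[X] = 23/8, a = 13.
Markov: P[X ≥ 13] ≤ μ/a = (23/8)/13 = 23/104.
Numerically: ≈ 0.221.
(Since a = 13 > μ = 2.875, the bound 23/104 is < 1 and informative.)

P[X ≥ 13] ≤ 23/104 ≈ 0.221.


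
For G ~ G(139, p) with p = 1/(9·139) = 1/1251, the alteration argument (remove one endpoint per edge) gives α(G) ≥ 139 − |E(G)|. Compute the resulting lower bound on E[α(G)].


E[|E(G)|] = C(139, 2)·p = 9591 · (1/1251) = 23/3.
E[α(G)] ≥ n − E[|E(G)|] = 139 − 23/3 = 394/3.
Numerically: ≈ 131.333333.
(This is only a lower bound; the true E[α(G)] may be larger.)

E[α(G)] ≥ 394/3 ≈ 131.333333.


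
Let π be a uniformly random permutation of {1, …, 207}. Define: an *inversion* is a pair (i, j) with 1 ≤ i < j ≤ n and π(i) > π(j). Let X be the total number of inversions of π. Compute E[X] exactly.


Write X = Σ X_I over the C(207, 2) = 21321 pairs i < j, with X_I the indicator of one inversion.
There are 21321 indicators.
For each fixed pair i < j, the values π(i) and π(j) are two distinct elements of {1, …, 207} in uniformly random order; by symmetry P[π(i) > π(j)] = 1/2.
By linearity: E[X] = 21321 · (1/2) = C(207, 2) · (1/2) = 21321/2 = 21321/2 ≈ 10660.5000.

E[X] = 21321/2 = 10660.5000.


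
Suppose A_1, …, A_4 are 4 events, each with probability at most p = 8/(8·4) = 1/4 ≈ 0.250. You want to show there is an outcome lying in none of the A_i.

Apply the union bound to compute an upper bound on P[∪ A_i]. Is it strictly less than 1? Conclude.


Union bound: P[∪_{i=1}^{4} A_i] ≤ Σ_i P[A_i] ≤ 4·p = 4·(1/4) = 1.
Numerically: 1 ≈ 1.000.
Is 1 < 1? NO.
Since the bound 1 is ≥ 1, the union bound is uninformative here; it does NOT by itself certify existence.

4·p = 1 ≈ 1.000; existence NOT certified by the union bound.


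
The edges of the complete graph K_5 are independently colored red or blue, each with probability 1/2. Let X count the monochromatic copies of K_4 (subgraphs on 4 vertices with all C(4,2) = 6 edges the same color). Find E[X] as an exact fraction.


Let X = Σ_S X_S over the C(5, 4) = 5 subsets S of size 4, where X_S = 1 if the K_4 on S is monochromatic.
For a fixed S, the K_4 on S has C(4, 2) = 6 edges. P[all 6 edges red] = (1/2)^6, and likewise for blue, so P[monochromatic] = 2·(1/2)^6 = 2^{1 − 6} = 1/32.
Summing: E[X] = C(5, 4) · 2^{1 − 6} = 5 · 1/32 = 5/32.
Numerically: E[X] ≈ 0.156.

E[X] = C(5,4)·2^(1−C(4,2)) = 5/32 ≈ 0.156.


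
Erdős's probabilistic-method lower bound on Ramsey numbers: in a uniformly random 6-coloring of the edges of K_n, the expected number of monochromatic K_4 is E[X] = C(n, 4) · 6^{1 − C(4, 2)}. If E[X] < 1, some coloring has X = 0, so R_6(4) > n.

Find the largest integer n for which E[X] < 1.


We need C(n, 4) · 6^{1 − 6} < 1, i.e. C(n, 4) < 6^{6 − 1} = 7776.
Check values of n near the boundary:
  n = 16: C(16, 4) = 1820; 1820 < 7776? YES
  n = 17: C(17, 4) = 2380; 2380 < 7776? YES
  n = 18: C(18, 4) = 3060; 3060 < 7776? YES
  n = 19: C(19, 4) = 3876; 3876 < 7776? YES
  n = 20: C(20, 4) = 4845; 4845 < 7776? YES
  n = 21: C(21, 4) = 5985; 5985 < 7776? YES
  n = 22: C(22, 4) = 7315; 7315 < 7776? YES
  n = 23: C(23, 4) = 8855; 8855 < 7776? NO
  n = 24: C(24, 4) = 10626; 10626 < 7776? NO
The largest n with C(n, 4) < 7776 is n = 22 (where E[X] = 7315/7776 ≈ 0.94072). Hence R_6(4) > 22, i.e. R_6(4) ≥ 23.

Largest n = 22; hence R_6(4) > 22.


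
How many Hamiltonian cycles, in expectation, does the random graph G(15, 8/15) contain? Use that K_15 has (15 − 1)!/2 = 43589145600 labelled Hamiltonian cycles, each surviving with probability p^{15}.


K_15 has (15 − 1)!/2 = 43589145600 labelled Hamiltonian cycles.
For each such Hamiltonian cycle H, let X_H = 1 if all 15 edges of H are present in G. Then P[X_H = 1] = p^{15} = (8/15)^{15} = 35184372088832/437893890380859375.
By linearity of expectation: E[X] = Σ_H E[X_H] = 43589145600 · p^{15} = 43589145600 · 35184372088832/437893890380859375 = 252453780711880523776/72081298828125.
Numerically: E[X] ≈ 3.5e+06.

E[X] = 43589145600 · (8/15)^{15} = 252453780711880523776/72081298828125 ≈ 3.5e+06.


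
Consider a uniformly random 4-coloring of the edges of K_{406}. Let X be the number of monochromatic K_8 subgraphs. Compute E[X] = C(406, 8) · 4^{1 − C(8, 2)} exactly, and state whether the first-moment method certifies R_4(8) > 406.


E[X] = C(406, 8) · 4^{1 − 28} = 17082453897995850 · 4^{−27} = 17082453897995850/18014398509481984.
As a reduced fraction: E[X] = 8541226948997925/9007199254740992 ≈ 0.948.
Is E[X] < 1? YES.
Since E[X] < 1, there exists a 4-coloring of K_{406} with no monochromatic K_8; hence R_4(8) > 406.

E[X] = 8541226948997925/9007199254740992 ≈ 0.948; E[X] < 1, so R_4(8) > 406.


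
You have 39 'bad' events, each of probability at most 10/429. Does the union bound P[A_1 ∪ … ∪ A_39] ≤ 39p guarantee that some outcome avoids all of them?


Union bound: P[∪_{i=1}^{39} A_i] ≤ Σ_i P[A_i] ≤ 39·p = 39·(10/429) = 10/11.
Numerically: 10/11 ≈ 0.9090909.
Is 10/11 < 1? YES.
Since P[∪ A_i] ≤ 10/11 < 1, the complement has P[∩ A_i^c] ≥ 1 − 10/11 = 1/11 > 0, so some outcome avoids every A_i.

39·p = 10/11 ≈ 0.9090909; existence CERTIFIED by the union bound.


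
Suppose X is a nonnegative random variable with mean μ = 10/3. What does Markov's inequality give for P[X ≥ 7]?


μ = E[X] = 10/3, a = 7.
Markov: P[X ≥ 7] ≤ μ/a = (10/3)/7 = 10/21.
Numerically: ≈ 0.47619.
(Since a = 7 > μ = 3.33333, the bound 10/21 is < 1 and informative.)

P[X ≥ 7] ≤ 10/21 ≈ 0.47619.


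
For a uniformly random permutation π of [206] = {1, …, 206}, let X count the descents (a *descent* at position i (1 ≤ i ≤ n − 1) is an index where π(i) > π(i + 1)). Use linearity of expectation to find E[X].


Write X = Σ X_I over i = 1, …, 205, with X_I the indicator of one descent.
There are 205 indicators.
For each fixed i, the pair (π(i), π(i+1)) is a uniformly random ordered pair of distinct values from {1, …, 206}; by symmetry P[π(i) > π(i+1)] = 1/2.
By linearity: E[X] = 205 · (1/2) = (206 − 1) · (1/2) = 205/2 ≈ 102.5000.

E[X] = 205/2 = 102.5000.


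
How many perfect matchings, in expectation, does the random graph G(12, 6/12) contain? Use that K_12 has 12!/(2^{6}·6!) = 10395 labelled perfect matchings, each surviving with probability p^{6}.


K_12 has 12!/(2^{6}·6!) = 10395 labelled perfect matchings.
For each such perfect matching H, let X_H = 1 if all 6 edges of H are present in G. Then P[X_H = 1] = p^{6} = (1/2)^{6} = 1/64.
Summing the indicators: E[X] = Σ_H E[X_H] = 10395 · p^{6} = 10395 · 1/64 = 10395/64.
Numerically: E[X] ≈ 162.

E[X] = 10395 · (1/2)^{6} = 10395/64 ≈ 162.


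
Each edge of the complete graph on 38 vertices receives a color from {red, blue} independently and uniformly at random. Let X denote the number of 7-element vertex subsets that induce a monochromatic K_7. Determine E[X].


Let X = Σ_S X_S over the C(38, 7) = 12620256 subsets S of size 7, where X_S = 1 if the K_7 on S is monochromatic.
For a fixed S, the K_7 on S has C(7, 2) = 21 edges. P[all 21 edges red] = (1/2)^21, and likewise for blue, so P[monochromatic] = 2·(1/2)^21 = 2^{1 − 21} = 1/1048576.
By linearity: E[X] = C(38, 7) · 2^{1 − 21} = 12620256 · 1/1048576 = 394383/32768.
Numerically: E[X] ≈ 12.03561.

E[X] = C(38,7)·2^(1−C(7,2)) = 394383/32768 ≈ 12.03561.


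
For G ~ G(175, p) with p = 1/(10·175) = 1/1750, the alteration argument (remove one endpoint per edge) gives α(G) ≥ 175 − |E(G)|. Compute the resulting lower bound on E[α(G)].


E[|E(G)|] = C(175, 2)·p = 15225 · (1/1750) = 87/10.
E[α(G)] ≥ n − E[|E(G)|] = 175 − 87/10 = 1663/10.
Numerically: ≈ 166.3000.
(This is only a lower bound; the true E[α(G)] may be larger.)

E[α(G)] ≥ 1663/10 ≈ 166.3000.


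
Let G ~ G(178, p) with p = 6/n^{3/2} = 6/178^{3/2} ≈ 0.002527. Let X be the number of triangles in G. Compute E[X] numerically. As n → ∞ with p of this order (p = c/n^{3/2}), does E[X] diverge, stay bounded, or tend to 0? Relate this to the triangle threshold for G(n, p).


Number of potential triangles: C(178, 3) = 924176.
Each occurs with probability p³ ≈ (0.002527)³ ≈ 1.612738e-08.
By linearity: E[X] = C(178, 3)·p³ ≈ 924176 · 1.612738e-08 ≈ 0.0149.
Since α = 3/2 > 1, p = c/n^{3/2} = o(1/n) is below the triangle threshold p ~ 1/n. Asymptotically E[X] ~ (c³/6)·n^{3(1−α)} = (6³/6)·n^{-1.5} → 0, so by Markov's inequality G has no triangles w.h.p.

E[X] ≈ 0.0149; in regime p = Θ(1/n^{3/2}) E[X] tends to 0 (below the triangle threshold p ~ 1/n).


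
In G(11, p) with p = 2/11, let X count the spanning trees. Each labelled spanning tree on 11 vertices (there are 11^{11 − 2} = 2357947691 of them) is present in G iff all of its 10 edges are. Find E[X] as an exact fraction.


K_11 has 11^{11 − 2} = 2357947691 labelled spanning trees.
For each such spanning tree H, let X_H = 1 if all 10 edges of H are present in G. Then P[X_H = 1] = p^{10} = (2/11)^{10} = 1024/25937424601.
By linearity: E[X] = Σ_H E[X_H] = 2357947691 · p^{10} = 2357947691 · 1024/25937424601 = 1024/11.
Numerically: E[X] ≈ 93.0909.

E[X] = 2357947691 · (2/11)^{10} = 1024/11 ≈ 93.0909.


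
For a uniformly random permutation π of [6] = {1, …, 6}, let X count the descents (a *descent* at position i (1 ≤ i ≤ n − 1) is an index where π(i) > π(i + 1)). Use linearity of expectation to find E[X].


Write X = Σ X_I over i = 1, …, 5, with X_I the indicator of one descent.
There are 5 indicators.
For each fixed i, the pair (π(i), π(i+1)) is a uniformly random ordered pair of distinct values from {1, …, 6}; by symmetry P[π(i) > π(i+1)] = 1/2.
By linearity: E[X] = 5 · (1/2) = (6 − 1) · (1/2) = 5/2 ≈ 2.50000.

E[X] = 5/2 = 2.50000.


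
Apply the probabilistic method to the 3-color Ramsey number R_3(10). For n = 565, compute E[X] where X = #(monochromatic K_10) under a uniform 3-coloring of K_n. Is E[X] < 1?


E[X] = C(565, 10) · 3^{1 − 45} = 843210704398024361828 · 3^{−44} = 843210704398024361828/984770902183611232881.
As a reduced fraction: E[X] = 843210704398024361828/984770902183611232881 ≈ 0.8563.
Is E[X] < 1? YES.
Since E[X] < 1, there exists a 3-coloring of K_{565} with no monochromatic K_10; hence R_3(10) > 565.

E[X] = 843210704398024361828/984770902183611232881 ≈ 0.8563; E[X] < 1, so R_3(10) > 565.


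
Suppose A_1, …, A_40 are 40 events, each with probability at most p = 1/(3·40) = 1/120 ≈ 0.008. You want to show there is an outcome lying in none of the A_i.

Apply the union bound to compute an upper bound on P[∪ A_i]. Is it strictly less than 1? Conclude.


Union bound: P[∪_{i=1}^{40} A_i] ≤ Σ_i P[A_i] ≤ 40·p = 40·(1/120) = 1/3.
Numerically: 1/3 ≈ 0.333.
Is 1/3 < 1? YES.
Since P[∪ A_i] ≤ 1/3 < 1, the complement has P[∩ A_i^c] ≥ 1 − 1/3 = 2/3 > 0, so some outcome avoids every A_i.

40·p = 1/3 ≈ 0.333; existence CERTIFIED by the union bound.


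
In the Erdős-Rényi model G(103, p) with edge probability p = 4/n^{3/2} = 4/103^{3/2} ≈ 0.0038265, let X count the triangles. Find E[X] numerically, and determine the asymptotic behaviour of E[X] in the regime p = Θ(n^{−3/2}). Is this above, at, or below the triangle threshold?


Number of potential triangles: C(103, 3) = 176851.
Each occurs with probability p³ ≈ (0.0038265)³ ≈ 5.6028947e-08.
By linearity: E[X] = C(103, 3)·p³ ≈ 176851 · 5.6028947e-08 ≈ 0.00991.
Since α = 3/2 > 1, p = c/n^{3/2} = o(1/n) is below the triangle threshold p ~ 1/n. Asymptotically E[X] ~ (c³/6)·n^{3(1−α)} = (4³/6)·n^{-1.5} → 0, so by Markov's inequality G has no triangles w.h.p.

E[X] ≈ 0.00991; in regime p = Θ(1/n^{3/2}) E[X] tends to 0 (below the triangle threshold p ~ 1/n).


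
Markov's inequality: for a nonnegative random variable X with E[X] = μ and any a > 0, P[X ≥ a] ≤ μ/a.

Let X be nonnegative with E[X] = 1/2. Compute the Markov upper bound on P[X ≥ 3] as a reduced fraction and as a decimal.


μ = E[X] = 1/2, a = 3.
Markov: P[X ≥ 3] ≤ μ/a = (1/2)/3 = 1/6.
Numerically: ≈ 0.166667.
(Since a = 3 > μ = 0.500000, the bound 1/6 is < 1 and informative.)

P[X ≥ 3] ≤ 1/6 ≈ 0.166667.
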